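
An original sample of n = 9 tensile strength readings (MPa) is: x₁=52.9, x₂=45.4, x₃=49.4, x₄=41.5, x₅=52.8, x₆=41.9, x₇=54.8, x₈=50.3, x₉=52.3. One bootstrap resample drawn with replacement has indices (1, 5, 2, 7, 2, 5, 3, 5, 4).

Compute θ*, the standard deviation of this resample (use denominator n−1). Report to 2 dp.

Resample values: 52.9, 52.8, 45.4, 54.8, 45.4, 52.8, 49.4, 52.8, 41.5.
Mean = 49.7556; sum of squared deviations = 169.3622
s² = 169.3622 / 8 = 21.1703
s = √21.1703 = 4.60

θ* = 4.60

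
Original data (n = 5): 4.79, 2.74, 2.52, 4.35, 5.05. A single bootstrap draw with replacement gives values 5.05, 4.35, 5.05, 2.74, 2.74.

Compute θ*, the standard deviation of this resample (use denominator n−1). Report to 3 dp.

θ* = 1.173

Mean = 3.9860; sum of squared deviations = 5.5017
s² = 5.5017 / 4 = 1.3754
s = √1.3754 = 1.173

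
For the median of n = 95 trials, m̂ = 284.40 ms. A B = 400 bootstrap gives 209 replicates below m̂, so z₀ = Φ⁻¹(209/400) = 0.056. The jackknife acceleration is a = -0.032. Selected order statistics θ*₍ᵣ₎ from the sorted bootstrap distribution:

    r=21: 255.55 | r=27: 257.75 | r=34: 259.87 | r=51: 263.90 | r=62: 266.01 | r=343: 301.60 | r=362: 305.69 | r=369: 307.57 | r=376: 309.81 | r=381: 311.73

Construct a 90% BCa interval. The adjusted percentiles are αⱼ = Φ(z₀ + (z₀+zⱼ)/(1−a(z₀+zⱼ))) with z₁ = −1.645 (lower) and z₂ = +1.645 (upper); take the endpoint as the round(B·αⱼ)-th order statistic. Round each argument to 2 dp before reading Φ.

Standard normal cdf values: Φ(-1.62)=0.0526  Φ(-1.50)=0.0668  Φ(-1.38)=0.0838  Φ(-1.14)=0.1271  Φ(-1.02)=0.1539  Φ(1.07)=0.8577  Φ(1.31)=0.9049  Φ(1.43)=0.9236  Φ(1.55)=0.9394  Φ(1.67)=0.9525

Lower: z₀ + z₁ = 0.056 + (-1.645) = -1.589; 1 − a(z₀+z₁) = 1 − (-0.032)(-1.589) = 0.9492; argument = 0.056 + (-1.589)/0.9492 = -1.6181 → -1.62.
α₁ = Φ(-1.62) = 0.0526; rank = round(400 × 0.0526) = 21; θ*₍21₎ = 255.55.
Upper: z₀ + z₂ = 1.701; 1 − a(z₀+z₂) = 1.0544; argument = 1.6692 → 1.67; α₂ = 0.9525; rank = 381; θ*₍381₎ = 311.73.

(255.55, 311.73)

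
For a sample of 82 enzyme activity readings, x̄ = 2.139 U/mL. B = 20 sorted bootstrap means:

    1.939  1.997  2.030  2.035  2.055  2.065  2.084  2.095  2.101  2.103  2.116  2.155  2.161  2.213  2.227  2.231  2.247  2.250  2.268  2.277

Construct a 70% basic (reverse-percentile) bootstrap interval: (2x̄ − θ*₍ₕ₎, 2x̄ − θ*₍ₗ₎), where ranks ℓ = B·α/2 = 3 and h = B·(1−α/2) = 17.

Percentile endpoints at ranks 3 and 17: θ*₍3₎ = 2.030, θ*₍17₎ = 2.247.
Basic interval reflects these around x̄:
  lower = 2 × 2.139 − 2.247 = 2.031
  upper = 2 × 2.139 − 2.030 = 2.248

(2.031, 2.248)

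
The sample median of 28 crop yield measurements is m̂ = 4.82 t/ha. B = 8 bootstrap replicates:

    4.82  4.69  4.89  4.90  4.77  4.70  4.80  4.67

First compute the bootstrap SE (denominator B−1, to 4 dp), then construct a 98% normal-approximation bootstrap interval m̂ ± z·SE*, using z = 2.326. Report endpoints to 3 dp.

(4.613, 5.027)

Mean of replicates = 4.7800; sum of squared deviations = 0.0552; SE* = √(0.0552/7) = 0.0888
Margin = 2.326 × 0.0888 = 0.2065
Interval: 4.82 ± 0.2065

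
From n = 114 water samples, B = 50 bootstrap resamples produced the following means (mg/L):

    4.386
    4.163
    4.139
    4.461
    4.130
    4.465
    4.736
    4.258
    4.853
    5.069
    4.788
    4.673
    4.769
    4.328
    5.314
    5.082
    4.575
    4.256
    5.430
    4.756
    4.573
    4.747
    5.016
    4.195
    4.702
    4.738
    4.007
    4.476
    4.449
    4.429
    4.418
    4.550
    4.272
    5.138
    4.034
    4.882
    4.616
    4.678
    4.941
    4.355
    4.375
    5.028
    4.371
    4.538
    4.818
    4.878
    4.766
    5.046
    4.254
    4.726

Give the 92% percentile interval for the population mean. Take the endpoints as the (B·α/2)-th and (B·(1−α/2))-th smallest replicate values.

(4.034, 5.138)

Sorted replicates: 4.007, 4.034, 4.130, 4.139, 4.163, 4.195, 4.254, 4.256, 4.258, 4.272, 4.328, 4.355, 4.371, 4.375, 4.386, 4.418, 4.429, 4.449, 4.461, 4.465, 4.476, 4.538, 4.550, 4.573, 4.575, 4.616, 4.673, 4.678, 4.702, 4.726, 4.736, 4.738, 4.747, 4.756, 4.766, 4.769, 4.788, 4.818, 4.853, 4.878, 4.882, 4.941, 5.016, 5.028, 5.046, 5.069, 5.082, 5.138, 5.314, 5.430
α = 0.08; lower rank = 50 × 0.040 = 2; upper rank = 50 × 0.960 = 48.
The 2nd smallest replicate is 4.034; the 48th is 5.138.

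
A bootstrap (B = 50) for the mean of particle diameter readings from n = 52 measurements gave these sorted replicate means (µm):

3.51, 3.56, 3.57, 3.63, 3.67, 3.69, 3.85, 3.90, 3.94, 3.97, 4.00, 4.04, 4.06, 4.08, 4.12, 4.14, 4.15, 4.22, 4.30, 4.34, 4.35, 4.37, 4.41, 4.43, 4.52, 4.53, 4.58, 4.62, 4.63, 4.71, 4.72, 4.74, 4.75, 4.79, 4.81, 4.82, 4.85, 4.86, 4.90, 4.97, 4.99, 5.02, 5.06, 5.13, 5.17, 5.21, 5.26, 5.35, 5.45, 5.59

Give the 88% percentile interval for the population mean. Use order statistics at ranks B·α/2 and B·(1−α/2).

(3.57, 5.26)

α = 0.12; lower rank = 50 × 0.060 = 3; upper rank = 50 × 0.940 = 47.
The 3rd smallest replicate is 3.57; the 47th is 5.26.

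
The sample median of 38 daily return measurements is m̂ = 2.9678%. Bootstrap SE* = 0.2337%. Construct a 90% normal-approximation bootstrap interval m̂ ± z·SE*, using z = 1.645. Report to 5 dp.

Margin = 1.645 × 0.2337 = 0.384437
Interval: 2.9678 ± 0.384437

(2.58336, 3.35224)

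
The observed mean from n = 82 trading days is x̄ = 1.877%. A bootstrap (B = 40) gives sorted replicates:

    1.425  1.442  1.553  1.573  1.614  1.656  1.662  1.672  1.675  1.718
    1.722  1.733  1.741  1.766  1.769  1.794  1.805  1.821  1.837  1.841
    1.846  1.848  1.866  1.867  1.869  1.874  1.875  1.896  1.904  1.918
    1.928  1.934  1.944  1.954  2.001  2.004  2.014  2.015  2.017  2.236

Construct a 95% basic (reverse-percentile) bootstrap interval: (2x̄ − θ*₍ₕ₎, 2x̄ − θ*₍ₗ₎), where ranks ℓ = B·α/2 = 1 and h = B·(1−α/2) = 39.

Percentile endpoints at ranks 1 and 39: θ*₍1₎ = 1.425, θ*₍39₎ = 2.017.
Basic interval reflects these around x̄:
  lower = 2 × 1.877 − 2.017 = 1.737
  upper = 2 × 1.877 − 1.425 = 2.329

(1.737, 2.329)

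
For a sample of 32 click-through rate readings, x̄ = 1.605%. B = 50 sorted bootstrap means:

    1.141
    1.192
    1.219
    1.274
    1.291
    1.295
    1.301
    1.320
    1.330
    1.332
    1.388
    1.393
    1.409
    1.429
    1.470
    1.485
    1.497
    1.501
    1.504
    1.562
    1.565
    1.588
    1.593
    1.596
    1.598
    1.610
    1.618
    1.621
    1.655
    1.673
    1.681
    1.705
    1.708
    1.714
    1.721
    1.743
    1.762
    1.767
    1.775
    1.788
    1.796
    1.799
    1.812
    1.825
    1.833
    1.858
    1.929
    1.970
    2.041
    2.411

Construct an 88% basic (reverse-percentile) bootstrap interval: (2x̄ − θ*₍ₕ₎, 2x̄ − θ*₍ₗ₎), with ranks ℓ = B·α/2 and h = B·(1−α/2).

(1.281, 1.991)

Percentile endpoints at ranks 3 and 47: θ*₍3₎ = 1.219, θ*₍47₎ = 1.929.
Basic interval reflects these around x̄:
  lower = 2 × 1.605 − 1.929 = 1.281
  upper = 2 × 1.605 − 1.219 = 1.991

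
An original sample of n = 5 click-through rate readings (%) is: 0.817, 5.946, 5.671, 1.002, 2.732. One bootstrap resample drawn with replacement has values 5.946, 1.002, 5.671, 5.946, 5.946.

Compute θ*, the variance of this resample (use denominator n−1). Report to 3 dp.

Mean = 4.9022; sum of squared deviations = 19.0712
s² = 19.0712 / 4 = 4.7678

θ* = 4.768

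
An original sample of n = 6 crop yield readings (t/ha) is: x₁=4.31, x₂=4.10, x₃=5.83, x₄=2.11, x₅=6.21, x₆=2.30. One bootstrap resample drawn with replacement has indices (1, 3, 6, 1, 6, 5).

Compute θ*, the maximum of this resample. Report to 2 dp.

Resample values: 4.31, 5.83, 2.30, 4.31, 2.30, 6.21.
Maximum = 6.21

θ* = 6.21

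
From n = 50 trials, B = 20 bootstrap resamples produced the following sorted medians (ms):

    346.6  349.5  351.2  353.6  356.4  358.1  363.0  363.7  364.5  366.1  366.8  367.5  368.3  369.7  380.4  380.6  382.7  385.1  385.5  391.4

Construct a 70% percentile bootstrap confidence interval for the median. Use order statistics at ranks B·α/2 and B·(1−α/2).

(351.2, 382.7)

α = 0.30; lower rank = 20 × 0.150 = 3; upper rank = 20 × 0.850 = 17.
The 3rd smallest replicate is 351.2; the 17th is 382.7.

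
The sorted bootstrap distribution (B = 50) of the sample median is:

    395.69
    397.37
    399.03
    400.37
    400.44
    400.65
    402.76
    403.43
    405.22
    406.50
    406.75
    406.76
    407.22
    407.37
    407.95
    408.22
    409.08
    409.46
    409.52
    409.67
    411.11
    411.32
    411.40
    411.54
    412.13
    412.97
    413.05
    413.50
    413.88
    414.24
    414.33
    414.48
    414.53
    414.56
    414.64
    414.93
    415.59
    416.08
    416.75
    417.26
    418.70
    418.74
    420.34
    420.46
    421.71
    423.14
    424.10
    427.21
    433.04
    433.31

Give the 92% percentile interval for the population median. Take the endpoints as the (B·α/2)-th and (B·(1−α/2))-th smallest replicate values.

(397.37, 427.21)

α = 0.08; lower rank = 50 × 0.040 = 2; upper rank = 50 × 0.960 = 48.
The 2nd smallest replicate is 397.37; the 48th is 427.21.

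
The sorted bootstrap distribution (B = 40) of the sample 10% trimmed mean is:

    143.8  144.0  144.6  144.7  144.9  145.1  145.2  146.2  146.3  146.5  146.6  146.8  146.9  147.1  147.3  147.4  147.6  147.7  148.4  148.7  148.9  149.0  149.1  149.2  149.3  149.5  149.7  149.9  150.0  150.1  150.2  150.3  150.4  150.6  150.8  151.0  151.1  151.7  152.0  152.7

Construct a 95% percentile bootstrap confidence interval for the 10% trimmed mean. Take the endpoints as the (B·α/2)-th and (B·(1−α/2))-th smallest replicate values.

(143.8, 152.0)

α = 0.05; lower rank = 40 × 0.025 = 1; upper rank = 40 × 0.975 = 39.
The 1st smallest replicate is 143.8; the 39th is 152.0.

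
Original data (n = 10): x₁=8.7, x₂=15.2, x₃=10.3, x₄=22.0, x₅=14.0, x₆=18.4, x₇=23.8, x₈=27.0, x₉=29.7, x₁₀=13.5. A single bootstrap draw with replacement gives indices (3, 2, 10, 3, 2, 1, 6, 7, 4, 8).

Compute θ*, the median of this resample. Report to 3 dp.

θ* = 15.200

Resample values: 10.3, 15.2, 13.5, 10.3, 15.2, 8.7, 18.4, 23.8, 22.0, 27.0.
Sorted: 8.7, 10.3, 10.3, 13.5, 15.2, 15.2, 18.4, 22.0, 23.8, 27.0
Median = average of the two middle values = 15.200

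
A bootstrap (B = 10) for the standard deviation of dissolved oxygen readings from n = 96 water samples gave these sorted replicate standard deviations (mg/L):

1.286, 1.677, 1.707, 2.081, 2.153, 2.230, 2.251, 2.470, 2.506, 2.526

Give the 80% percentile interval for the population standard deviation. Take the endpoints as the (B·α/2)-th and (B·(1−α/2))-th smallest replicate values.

(1.286, 2.506)

α = 0.20; lower rank = 10 × 0.100 = 1; upper rank = 10 × 0.900 = 9.
The 1st smallest replicate is 1.286; the 9th is 2.506.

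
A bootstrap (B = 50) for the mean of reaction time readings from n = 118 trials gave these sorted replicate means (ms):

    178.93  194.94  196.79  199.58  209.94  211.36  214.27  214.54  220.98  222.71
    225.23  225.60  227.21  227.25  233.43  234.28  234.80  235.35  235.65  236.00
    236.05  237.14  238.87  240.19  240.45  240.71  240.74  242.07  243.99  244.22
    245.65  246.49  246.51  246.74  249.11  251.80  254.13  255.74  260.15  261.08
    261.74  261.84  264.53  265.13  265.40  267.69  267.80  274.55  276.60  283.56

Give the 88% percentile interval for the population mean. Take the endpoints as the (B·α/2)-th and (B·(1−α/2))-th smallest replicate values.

(196.79, 267.80)

α = 0.12; lower rank = 50 × 0.060 = 3; upper rank = 50 × 0.940 = 47.
The 3rd smallest replicate is 196.79; the 47th is 267.80.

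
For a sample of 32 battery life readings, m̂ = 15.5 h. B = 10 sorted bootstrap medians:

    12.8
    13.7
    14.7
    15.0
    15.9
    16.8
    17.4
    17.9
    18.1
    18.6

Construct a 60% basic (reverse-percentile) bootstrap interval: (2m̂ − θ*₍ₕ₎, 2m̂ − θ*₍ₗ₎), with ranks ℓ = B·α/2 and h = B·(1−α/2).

(13.1, 17.3)

Percentile endpoints at ranks 2 and 8: θ*₍2₎ = 13.7, θ*₍8₎ = 17.9.
Basic interval reflects these around m̂:
  lower = 2 × 15.5 − 17.9 = 13.1
  upper = 2 × 15.5 − 13.7 = 17.3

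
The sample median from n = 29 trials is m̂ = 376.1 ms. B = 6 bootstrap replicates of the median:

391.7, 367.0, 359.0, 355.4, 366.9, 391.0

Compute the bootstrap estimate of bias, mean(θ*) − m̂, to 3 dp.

bias = −4.267

mean(θ*) = (391.7 + 367.0 + 359.0 + 355.4 + 366.9 + 391.0) / 6 = 371.8333
bias = 371.8333 − 376.1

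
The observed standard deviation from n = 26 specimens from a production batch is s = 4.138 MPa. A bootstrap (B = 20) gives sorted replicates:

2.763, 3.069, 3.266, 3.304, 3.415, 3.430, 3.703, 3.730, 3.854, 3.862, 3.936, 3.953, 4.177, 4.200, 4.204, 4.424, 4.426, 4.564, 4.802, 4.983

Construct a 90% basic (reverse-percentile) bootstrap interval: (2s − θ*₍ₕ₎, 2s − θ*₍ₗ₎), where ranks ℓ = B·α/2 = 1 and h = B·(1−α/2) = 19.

Percentile endpoints at ranks 1 and 19: θ*₍1₎ = 2.763, θ*₍19₎ = 4.802.
Basic interval reflects these around s:
  lower = 2 × 4.138 − 4.802 = 3.474
  upper = 2 × 4.138 − 2.763 = 5.513

(3.474, 5.513)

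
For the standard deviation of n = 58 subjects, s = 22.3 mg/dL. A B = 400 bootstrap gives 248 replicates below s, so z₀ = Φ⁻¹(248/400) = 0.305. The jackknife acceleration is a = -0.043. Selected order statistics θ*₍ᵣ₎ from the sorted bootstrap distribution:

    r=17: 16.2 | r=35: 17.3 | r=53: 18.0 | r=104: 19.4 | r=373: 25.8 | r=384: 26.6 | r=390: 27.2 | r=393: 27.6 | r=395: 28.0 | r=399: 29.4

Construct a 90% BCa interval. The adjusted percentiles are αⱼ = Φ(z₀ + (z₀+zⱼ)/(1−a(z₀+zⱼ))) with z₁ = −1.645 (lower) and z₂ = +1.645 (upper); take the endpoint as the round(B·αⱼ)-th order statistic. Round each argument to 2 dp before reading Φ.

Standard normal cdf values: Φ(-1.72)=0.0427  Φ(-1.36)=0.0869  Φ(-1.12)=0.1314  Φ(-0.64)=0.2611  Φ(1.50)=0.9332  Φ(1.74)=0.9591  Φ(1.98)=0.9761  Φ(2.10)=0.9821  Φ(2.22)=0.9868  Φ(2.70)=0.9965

Lower: z₀ + z₁ = 0.305 + (-1.645) = -1.340; 1 − a(z₀+z₁) = 1 − (-0.043)(-1.340) = 0.9424; argument = 0.305 + (-1.340)/0.9424 = -1.1169 → -1.12.
α₁ = Φ(-1.12) = 0.1314; rank = round(400 × 0.1314) = 53; θ*₍53₎ = 18.0.
Upper: z₀ + z₂ = 1.950; 1 − a(z₀+z₂) = 1.0838; argument = 2.1041 → 2.10; α₂ = 0.9821; rank = 393; θ*₍393₎ = 27.6.

(18.0, 27.6)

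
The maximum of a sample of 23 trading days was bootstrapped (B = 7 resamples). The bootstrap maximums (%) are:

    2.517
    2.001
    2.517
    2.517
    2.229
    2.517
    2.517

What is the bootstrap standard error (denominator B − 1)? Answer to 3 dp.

SE* = 0.207

Bootstrap SE is the standard deviation of the 7 replicate maximums.
Mean of replicates: (2.517 + 2.001 + 2.517 + 2.517 + 2.229 + 2.517 + 2.517) / 7 = 16.8150 / 7 = 2.4021
Sum of squared deviations: (+0.1149)² + (−0.4011)² + (+0.1149)² + (+0.1149)² + (−0.1731)² + (+0.1149)² + (+0.1149)² = 0.2569
Variance = 0.2569 / 6 = 0.0428
SE* = √0.0428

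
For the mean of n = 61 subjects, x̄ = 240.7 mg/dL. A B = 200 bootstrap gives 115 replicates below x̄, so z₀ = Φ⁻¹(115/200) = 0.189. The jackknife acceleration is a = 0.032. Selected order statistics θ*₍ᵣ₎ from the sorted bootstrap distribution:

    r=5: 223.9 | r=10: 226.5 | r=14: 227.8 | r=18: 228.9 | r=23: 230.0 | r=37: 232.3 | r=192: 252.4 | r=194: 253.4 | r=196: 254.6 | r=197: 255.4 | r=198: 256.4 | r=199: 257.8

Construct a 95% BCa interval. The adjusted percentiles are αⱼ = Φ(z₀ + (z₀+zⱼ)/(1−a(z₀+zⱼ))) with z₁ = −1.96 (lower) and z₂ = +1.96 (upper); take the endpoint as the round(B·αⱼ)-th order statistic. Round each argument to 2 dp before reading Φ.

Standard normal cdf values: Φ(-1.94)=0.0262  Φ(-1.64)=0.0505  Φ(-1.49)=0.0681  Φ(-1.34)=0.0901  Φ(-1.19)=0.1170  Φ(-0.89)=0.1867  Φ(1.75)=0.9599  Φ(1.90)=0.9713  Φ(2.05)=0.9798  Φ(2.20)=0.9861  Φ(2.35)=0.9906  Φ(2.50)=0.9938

Lower: z₀ + z₁ = 0.189 + (-1.960) = -1.771; 1 − a(z₀+z₁) = 1 − (0.032)(-1.771) = 1.0567; argument = 0.189 + (-1.771)/1.0567 = -1.4870 → -1.49.
α₁ = Φ(-1.49) = 0.0681; rank = round(200 × 0.0681) = 14; θ*₍14₎ = 227.8.
Upper: z₀ + z₂ = 2.149; 1 − a(z₀+z₂) = 0.9312; argument = 2.4967 → 2.50; α₂ = 0.9938; rank = 199; θ*₍199₎ = 257.8.

(227.8, 257.8)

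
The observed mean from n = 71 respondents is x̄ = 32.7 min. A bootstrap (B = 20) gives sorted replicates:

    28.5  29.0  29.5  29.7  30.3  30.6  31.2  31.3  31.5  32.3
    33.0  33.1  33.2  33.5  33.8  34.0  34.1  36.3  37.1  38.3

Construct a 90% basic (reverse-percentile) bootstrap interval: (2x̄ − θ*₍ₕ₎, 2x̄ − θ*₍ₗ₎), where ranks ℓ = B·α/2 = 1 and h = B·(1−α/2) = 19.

(28.3, 36.9)

Percentile endpoints at ranks 1 and 19: θ*₍1₎ = 28.5, θ*₍19₎ = 37.1.
Basic interval reflects these around x̄:
  lower = 2 × 32.7 − 37.1 = 28.3
  upper = 2 × 32.7 − 28.5 = 36.9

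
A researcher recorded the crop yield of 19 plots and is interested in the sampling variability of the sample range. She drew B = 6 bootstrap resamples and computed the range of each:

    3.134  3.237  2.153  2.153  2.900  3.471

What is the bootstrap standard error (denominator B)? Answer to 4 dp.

Bootstrap SE is the standard deviation of the 6 replicate ranges.
Mean of replicates: (3.134 + 3.237 + 2.153 + 2.153 + 2.900 + 3.471) / 6 = 17.04800 / 6 = 2.84133
Sum of squared deviations: (+0.29267)² + (+0.39567)² + (−0.68833)² + (−0.68833)² + (+0.05867)² + (+0.62967)² = 1.58973
Variance = 1.58973 / 6 = 0.26496
SE* = √0.26496

SE* = 0.5147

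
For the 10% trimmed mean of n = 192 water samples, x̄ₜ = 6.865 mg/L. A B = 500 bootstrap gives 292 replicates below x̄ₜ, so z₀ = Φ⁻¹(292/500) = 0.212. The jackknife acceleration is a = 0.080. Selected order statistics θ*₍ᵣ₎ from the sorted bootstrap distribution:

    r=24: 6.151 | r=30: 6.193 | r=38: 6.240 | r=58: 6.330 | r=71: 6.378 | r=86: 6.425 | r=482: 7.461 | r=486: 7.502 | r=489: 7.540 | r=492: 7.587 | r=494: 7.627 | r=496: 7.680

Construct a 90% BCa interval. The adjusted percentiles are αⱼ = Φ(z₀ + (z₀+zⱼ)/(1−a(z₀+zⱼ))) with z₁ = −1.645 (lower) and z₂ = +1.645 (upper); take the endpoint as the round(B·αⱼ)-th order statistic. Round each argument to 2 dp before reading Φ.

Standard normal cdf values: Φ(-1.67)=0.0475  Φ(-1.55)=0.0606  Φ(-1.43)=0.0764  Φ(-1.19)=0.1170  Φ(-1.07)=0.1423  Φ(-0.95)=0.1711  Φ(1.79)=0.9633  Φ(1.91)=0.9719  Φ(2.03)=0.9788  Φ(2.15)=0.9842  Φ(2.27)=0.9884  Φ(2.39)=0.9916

Lower: z₀ + z₁ = 0.212 + (-1.645) = -1.433; 1 − a(z₀+z₁) = 1 − (0.080)(-1.433) = 1.1146; argument = 0.212 + (-1.433)/1.1146 = -1.0736 → -1.07.
α₁ = Φ(-1.07) = 0.1423; rank = round(500 × 0.1423) = 71; θ*₍71₎ = 6.378.
Upper: z₀ + z₂ = 1.857; 1 − a(z₀+z₂) = 0.8514; argument = 2.3930 → 2.39; α₂ = 0.9916; rank = 496; θ*₍496₎ = 7.680.

(6.378, 7.680)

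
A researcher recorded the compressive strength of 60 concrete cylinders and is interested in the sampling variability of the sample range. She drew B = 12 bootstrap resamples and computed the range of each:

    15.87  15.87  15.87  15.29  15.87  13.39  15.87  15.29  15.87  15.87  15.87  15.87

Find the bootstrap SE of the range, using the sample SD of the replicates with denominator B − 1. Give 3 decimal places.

SE* = 0.721

Bootstrap SE is the standard deviation of the 12 replicate ranges.
Mean of replicates: (15.87 + 15.87 + 15.87 + 15.29 + 15.87 + 13.39 + 15.87 + 15.29 + 15.87 + 15.87 + 15.87 + 15.87) / 12 = 186.8000 / 12 = 15.5667
Sum of squared deviations: (+0.3033)² + (+0.3033)² + (+0.3033)² + (−0.2767)² + (+0.3033)² + (−2.1767)² + (+0.3033)² + (−0.2767)² + (+0.3033)² + (+0.3033)² + (+0.3033)² + (+0.3033)² = 5.7191
Variance = 5.7191 / 11 = 0.5199
SE* = √0.5199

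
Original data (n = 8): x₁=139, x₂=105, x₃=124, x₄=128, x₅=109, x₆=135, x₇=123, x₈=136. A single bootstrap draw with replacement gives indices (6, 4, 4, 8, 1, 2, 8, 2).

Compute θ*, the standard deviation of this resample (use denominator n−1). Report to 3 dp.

Resample values: 135, 128, 128, 136, 139, 105, 136, 105.
Mean = 126.5000; sum of squared deviations = 1338.0000
s² = 1338.0000 / 7 = 191.1429
s = √191.1429 = 13.825

θ* = 13.825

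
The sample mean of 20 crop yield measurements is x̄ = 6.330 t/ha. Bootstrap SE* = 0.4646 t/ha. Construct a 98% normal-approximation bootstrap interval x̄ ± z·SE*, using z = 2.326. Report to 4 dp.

Margin = 2.326 × 0.4646 = 1.08066
Interval: 6.330 ± 1.08066

(5.2493, 7.4107)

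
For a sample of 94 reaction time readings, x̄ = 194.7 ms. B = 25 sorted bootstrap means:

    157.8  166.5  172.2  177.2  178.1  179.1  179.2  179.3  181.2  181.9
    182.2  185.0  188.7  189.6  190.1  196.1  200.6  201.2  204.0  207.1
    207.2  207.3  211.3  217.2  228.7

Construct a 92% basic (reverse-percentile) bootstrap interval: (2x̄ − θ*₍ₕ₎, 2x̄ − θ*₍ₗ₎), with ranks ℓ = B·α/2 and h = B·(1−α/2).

Percentile endpoints at ranks 1 and 24: θ*₍1₎ = 157.8, θ*₍24₎ = 217.2.
Basic interval reflects these around x̄:
  lower = 2 × 194.7 − 217.2 = 172.2
  upper = 2 × 194.7 − 157.8 = 231.6

(172.2, 231.6)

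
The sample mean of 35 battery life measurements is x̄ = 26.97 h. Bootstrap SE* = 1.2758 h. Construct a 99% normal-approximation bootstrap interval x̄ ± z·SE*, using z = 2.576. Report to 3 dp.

(23.684, 30.256)

Margin = 2.576 × 1.2758 = 3.2865
Interval: 26.97 ± 3.2865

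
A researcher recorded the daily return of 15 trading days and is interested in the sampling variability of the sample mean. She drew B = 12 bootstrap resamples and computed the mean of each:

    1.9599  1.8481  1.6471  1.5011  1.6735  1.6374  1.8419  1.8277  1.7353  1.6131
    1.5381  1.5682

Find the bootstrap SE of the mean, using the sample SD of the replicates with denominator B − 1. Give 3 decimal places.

Bootstrap SE is the standard deviation of the 12 replicate means.
Mean of replicates: (1.9599 + 1.8481 + 1.6471 + 1.5011 + 1.6735 + 1.6374 + 1.8419 + 1.8277 + 1.7353 + 1.6131 + 1.5381 + 1.5682) / 12 = 20.39140 / 12 = 1.69928
Sum of squared deviations: (+0.26062)² + (+0.14882)² + (−0.05218)² + (−0.19818)² + (−0.02578)² + (−0.06188)² + (+0.14262)² + (+0.12842)² + (+0.03602)² + (−0.08618)² + (−0.16118)² + (−0.13108)² = 0.22528
Variance = 0.22528 / 11 = 0.02048
SE* = √0.02048

SE* = 0.143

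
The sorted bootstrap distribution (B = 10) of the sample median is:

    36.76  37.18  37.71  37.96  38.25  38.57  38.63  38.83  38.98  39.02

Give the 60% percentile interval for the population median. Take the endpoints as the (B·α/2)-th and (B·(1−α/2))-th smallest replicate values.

α = 0.40; lower rank = 10 × 0.200 = 2; upper rank = 10 × 0.800 = 8.
The 2nd smallest replicate is 37.18; the 8th is 38.83.

(37.18, 38.83)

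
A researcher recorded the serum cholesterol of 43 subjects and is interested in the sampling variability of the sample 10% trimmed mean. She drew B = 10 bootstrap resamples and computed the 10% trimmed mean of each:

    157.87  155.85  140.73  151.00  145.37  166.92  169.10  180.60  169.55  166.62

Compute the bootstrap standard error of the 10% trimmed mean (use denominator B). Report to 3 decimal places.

SE* = 11.734

Bootstrap SE is the standard deviation of the 10 replicate 10% trimmed means.
Mean of replicates: (157.87 + 155.85 + 140.73 + 151.00 + 145.37 + 166.92 + 169.10 + 180.60 + 169.55 + 166.62) / 10 = 1603.6100 / 10 = 160.3610
Sum of squared deviations: (−2.4910)² + (−4.5110)² + (−19.6310)² + (−9.3610)² + (−14.9910)² + (+6.5590)² + (+8.7390)² + (+20.2390)² + (+9.1890)² + (+6.2590)² = 1376.9093
Variance = 1376.9093 / 10 = 137.6909
SE* = √137.6909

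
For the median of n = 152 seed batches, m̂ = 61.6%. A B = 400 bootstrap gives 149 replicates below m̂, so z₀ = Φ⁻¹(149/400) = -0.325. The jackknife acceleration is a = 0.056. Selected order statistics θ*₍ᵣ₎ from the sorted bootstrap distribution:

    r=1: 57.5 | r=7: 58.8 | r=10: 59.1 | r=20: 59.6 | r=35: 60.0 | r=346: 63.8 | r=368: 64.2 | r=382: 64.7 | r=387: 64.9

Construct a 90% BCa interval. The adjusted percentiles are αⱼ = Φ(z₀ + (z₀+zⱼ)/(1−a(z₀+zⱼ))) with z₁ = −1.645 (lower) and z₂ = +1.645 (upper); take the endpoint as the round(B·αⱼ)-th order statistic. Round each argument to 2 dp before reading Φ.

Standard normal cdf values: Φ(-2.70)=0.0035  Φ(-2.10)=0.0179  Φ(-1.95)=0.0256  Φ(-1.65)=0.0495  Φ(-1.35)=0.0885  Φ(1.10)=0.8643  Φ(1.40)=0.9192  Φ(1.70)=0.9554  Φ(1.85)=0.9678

Lower: z₀ + z₁ = -0.325 + (-1.645) = -1.970; 1 − a(z₀+z₁) = 1 − (0.056)(-1.970) = 1.1103; argument = -0.325 + (-1.970)/1.1103 = -2.0993 → -2.10.
α₁ = Φ(-2.10) = 0.0179; rank = round(400 × 0.0179) = 7; θ*₍7₎ = 58.8.
Upper: z₀ + z₂ = 1.320; 1 − a(z₀+z₂) = 0.9261; argument = 1.1004 → 1.10; α₂ = 0.8643; rank = 346; θ*₍346₎ = 63.8.

(58.8, 63.8)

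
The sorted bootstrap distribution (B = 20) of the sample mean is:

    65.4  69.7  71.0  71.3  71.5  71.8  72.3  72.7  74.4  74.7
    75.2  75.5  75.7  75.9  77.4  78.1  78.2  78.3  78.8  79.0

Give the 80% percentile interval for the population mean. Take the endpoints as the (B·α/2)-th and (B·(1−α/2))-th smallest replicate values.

α = 0.20; lower rank = 20 × 0.100 = 2; upper rank = 20 × 0.900 = 18.
The 2nd smallest replicate is 69.7; the 18th is 78.3.

(69.7, 78.3)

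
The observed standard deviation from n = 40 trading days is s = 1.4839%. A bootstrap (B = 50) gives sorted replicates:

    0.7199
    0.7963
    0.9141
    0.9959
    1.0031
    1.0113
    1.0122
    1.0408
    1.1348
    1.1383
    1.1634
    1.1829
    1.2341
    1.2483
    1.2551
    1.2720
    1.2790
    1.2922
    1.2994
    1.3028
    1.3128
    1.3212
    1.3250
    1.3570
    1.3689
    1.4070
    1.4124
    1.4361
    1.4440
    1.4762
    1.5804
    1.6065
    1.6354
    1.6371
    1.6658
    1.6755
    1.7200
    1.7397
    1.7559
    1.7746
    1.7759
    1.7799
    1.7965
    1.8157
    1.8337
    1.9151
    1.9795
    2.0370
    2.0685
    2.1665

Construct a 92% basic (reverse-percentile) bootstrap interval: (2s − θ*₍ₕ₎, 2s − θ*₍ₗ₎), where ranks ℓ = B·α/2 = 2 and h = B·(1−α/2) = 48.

(0.9308, 2.1715)

Percentile endpoints at ranks 2 and 48: θ*₍2₎ = 0.7963, θ*₍48₎ = 2.0370.
Basic interval reflects these around s:
  lower = 2 × 1.4839 − 2.0370 = 0.9308
  upper = 2 × 1.4839 − 0.7963 = 2.1715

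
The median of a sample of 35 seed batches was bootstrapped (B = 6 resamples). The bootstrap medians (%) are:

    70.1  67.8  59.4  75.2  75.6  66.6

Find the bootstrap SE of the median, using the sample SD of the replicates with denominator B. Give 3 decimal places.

SE* = 5.515

Bootstrap SE is the standard deviation of the 6 replicate medians.
Mean of replicates: (70.1 + 67.8 + 59.4 + 75.2 + 75.6 + 66.6) / 6 = 414.7000 / 6 = 69.1167
Sum of squared deviations: (+0.9833)² + (−1.3167)² + (−9.7167)² + (+6.0833)² + (+6.4833)² + (−2.5167)² = 182.4883
Variance = 182.4883 / 6 = 30.4147
SE* = √30.4147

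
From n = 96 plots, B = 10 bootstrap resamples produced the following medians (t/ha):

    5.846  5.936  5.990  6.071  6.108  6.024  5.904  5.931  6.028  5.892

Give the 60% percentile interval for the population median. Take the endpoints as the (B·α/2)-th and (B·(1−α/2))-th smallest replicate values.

Sorted replicates: 5.846, 5.892, 5.904, 5.931, 5.936, 5.990, 6.024, 6.028, 6.071, 6.108
α = 0.40; lower rank = 10 × 0.200 = 2; upper rank = 10 × 0.800 = 8.
The 2nd smallest replicate is 5.892; the 8th is 6.028.

(5.892, 6.028)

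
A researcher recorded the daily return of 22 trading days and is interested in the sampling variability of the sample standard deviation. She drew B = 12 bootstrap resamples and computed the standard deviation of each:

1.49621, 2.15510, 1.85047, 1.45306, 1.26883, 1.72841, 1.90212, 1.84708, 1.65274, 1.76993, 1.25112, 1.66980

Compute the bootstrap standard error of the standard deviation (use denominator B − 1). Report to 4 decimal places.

Bootstrap SE is the standard deviation of the 12 replicate standard deviations.
Mean of replicates: (1.49621 + 2.15510 + 1.85047 + 1.45306 + 1.26883 + 1.72841 + 1.90212 + 1.84708 + 1.65274 + 1.76993 + 1.25112 + 1.66980) / 12 = 20.044870 / 12 = 1.670406
Sum of squared deviations: (−0.174196)² + (+0.484694)² + (+0.180064)² + (−0.217346)² + (−0.401576)² + (+0.058004)² + (+0.231714)² + (+0.176674)² + (−0.017666)² + (+0.099524)² + (−0.419286)² + (−0.000606)² = 0.780486
Variance = 0.780486 / 11 = 0.070953
SE* = √0.070953

SE* = 0.2664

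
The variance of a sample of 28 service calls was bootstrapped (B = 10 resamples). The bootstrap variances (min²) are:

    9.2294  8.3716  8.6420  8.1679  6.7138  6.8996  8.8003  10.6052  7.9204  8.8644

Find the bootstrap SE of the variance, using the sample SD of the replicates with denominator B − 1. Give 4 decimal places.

SE* = 1.1235

Bootstrap SE is the standard deviation of the 10 replicate variances.
Mean of replicates: (9.2294 + 8.3716 + 8.6420 + 8.1679 + 6.7138 + 6.8996 + 8.8003 + 10.6052 + 7.9204 + 8.8644) / 10 = 84.21460 / 10 = 8.42146
Sum of squared deviations: (+0.80794)² + (−0.04986)² + (+0.22054)² + (−0.25356)² + (−1.70766)² + (−1.52186)² + (+0.37884)² + (+2.18374)² + (−0.50106)² + (+0.44294)² = 11.35984
Variance = 11.35984 / 9 = 1.26220
SE* = √1.26220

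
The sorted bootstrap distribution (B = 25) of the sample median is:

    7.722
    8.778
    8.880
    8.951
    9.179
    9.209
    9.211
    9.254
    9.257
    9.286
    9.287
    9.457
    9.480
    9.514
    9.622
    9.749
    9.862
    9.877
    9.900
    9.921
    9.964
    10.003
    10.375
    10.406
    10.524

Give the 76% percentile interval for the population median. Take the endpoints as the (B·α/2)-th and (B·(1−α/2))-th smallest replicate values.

α = 0.24; lower rank = 25 × 0.120 = 3; upper rank = 25 × 0.880 = 22.
The 3rd smallest replicate is 8.880; the 22nd is 10.003.

(8.880, 10.003)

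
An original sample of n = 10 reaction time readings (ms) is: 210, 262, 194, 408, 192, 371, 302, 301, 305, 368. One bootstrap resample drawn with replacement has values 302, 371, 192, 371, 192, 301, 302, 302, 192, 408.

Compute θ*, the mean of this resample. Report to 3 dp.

Mean = (302 + 371 + 192 + 371 + 192 + 301 + 302 + 302 + 192 + 408) / 10 = 2933.0 / 10 = 293.300

θ* = 293.300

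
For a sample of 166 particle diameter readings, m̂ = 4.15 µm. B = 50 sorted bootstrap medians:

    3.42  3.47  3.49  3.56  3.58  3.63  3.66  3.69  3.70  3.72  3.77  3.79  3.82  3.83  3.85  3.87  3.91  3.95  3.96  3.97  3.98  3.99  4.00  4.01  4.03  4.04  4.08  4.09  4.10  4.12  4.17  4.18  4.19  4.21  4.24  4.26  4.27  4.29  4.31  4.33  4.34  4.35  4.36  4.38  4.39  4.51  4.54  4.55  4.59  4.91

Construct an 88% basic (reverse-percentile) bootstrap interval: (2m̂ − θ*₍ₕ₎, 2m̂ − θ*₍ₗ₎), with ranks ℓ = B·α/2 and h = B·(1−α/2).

Percentile endpoints at ranks 3 and 47: θ*₍3₎ = 3.49, θ*₍47₎ = 4.54.
Basic interval reflects these around m̂:
  lower = 2 × 4.15 − 4.54 = 3.76
  upper = 2 × 4.15 − 3.49 = 4.81

(3.76, 4.81)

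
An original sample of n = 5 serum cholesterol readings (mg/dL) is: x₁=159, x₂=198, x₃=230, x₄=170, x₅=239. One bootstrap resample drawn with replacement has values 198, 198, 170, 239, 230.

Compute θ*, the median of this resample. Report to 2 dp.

Sorted: 170, 198, 198, 230, 239
Median = middle value = 198.00

θ* = 198.00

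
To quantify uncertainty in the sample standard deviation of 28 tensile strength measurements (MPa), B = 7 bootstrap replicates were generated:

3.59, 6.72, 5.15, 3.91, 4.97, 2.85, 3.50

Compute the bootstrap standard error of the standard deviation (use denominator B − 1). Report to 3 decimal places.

SE* = 1.315

Bootstrap SE is the standard deviation of the 7 replicate standard deviations.
Mean of replicates: (3.59 + 6.72 + 5.15 + 3.91 + 4.97 + 2.85 + 3.50) / 7 = 30.6900 / 7 = 4.3843
Sum of squared deviations: (−0.7943)² + (+2.3357)² + (+0.7657)² + (−0.4743)² + (+0.5857)² + (−1.5343)² + (−0.8843)² = 10.3768
Variance = 10.3768 / 6 = 1.7295
SE* = √1.7295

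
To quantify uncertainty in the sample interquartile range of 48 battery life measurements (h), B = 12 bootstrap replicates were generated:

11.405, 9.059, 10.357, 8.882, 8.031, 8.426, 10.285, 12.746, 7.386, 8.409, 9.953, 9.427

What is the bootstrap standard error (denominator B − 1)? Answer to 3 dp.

Bootstrap SE is the standard deviation of the 12 replicate interquartile ranges.
Mean of replicates: (11.405 + 9.059 + 10.357 + 8.882 + 8.031 + 8.426 + 10.285 + 12.746 + 7.386 + 8.409 + 9.953 + 9.427) / 12 = 114.3660 / 12 = 9.5305
Sum of squared deviations: (+1.8745)² + (−0.4715)² + (+0.8265)² + (−0.6485)² + (−1.4995)² + (−1.1045)² + (+0.7545)² + (+3.2155)² + (−2.1445)² + (−1.1215)² + (+0.4225)² + (−0.1035)² = 25.2627
Variance = 25.2627 / 11 = 2.2966
SE* = √2.2966

SE* = 1.515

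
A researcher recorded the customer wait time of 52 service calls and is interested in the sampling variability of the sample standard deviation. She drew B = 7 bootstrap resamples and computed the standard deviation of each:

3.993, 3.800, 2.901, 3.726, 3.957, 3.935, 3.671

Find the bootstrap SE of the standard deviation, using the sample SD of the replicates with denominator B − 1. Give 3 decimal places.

SE* = 0.378

Bootstrap SE is the standard deviation of the 7 replicate standard deviations.
Mean of replicates: (3.993 + 3.800 + 2.901 + 3.726 + 3.957 + 3.935 + 3.671) / 7 = 25.9830 / 7 = 3.7119
Sum of squared deviations: (+0.2811)² + (+0.0881)² + (−0.8109)² + (+0.0141)² + (+0.2451)² + (+0.2231)² + (−0.0409)² = 0.8561
Variance = 0.8561 / 6 = 0.1427
SE* = √0.1427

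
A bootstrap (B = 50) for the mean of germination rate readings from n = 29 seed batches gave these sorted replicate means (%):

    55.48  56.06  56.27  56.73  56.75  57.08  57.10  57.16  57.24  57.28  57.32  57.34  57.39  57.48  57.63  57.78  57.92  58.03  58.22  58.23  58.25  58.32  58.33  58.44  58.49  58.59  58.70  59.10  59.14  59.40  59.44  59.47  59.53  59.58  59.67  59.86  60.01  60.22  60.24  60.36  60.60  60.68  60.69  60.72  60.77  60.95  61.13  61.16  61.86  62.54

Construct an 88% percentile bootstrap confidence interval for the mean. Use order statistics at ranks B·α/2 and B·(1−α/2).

(56.27, 61.13)

α = 0.12; lower rank = 50 × 0.060 = 3; upper rank = 50 × 0.940 = 47.
The 3rd smallest replicate is 56.27; the 47th is 61.13.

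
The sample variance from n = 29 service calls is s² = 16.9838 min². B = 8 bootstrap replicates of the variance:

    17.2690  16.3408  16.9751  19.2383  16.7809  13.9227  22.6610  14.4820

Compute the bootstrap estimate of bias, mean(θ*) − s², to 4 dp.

bias = +0.2249

mean(θ*) = (17.2690 + 16.3408 + 16.9751 + 19.2383 + 16.7809 + 13.9227 + 22.6610 + 14.4820) / 8 = 17.20873
bias = 17.20873 − 16.9838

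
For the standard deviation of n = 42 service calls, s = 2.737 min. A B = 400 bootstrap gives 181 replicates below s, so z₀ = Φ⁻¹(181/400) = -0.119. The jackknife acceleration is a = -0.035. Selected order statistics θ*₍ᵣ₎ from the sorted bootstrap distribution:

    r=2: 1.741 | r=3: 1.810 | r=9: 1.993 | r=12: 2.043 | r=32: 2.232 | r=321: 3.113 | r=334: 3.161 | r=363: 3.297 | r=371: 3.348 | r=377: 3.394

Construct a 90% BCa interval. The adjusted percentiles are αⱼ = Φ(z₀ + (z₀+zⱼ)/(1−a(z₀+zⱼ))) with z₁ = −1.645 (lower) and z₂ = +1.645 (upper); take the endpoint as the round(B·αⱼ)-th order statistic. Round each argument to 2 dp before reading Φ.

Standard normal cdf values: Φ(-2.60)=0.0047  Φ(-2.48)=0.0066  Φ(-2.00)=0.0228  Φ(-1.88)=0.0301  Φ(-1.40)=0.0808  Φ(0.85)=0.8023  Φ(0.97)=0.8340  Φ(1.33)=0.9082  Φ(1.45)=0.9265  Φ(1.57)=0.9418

Lower: z₀ + z₁ = -0.119 + (-1.645) = -1.764; 1 − a(z₀+z₁) = 1 − (-0.035)(-1.764) = 0.9383; argument = -0.119 + (-1.764)/0.9383 = -1.9991 → -2.00.
α₁ = Φ(-2.00) = 0.0228; rank = round(400 × 0.0228) = 9; θ*₍9₎ = 1.993.
Upper: z₀ + z₂ = 1.526; 1 − a(z₀+z₂) = 1.0534; argument = 1.3296 → 1.33; α₂ = 0.9082; rank = 363; θ*₍363₎ = 3.297.

(1.993, 3.297)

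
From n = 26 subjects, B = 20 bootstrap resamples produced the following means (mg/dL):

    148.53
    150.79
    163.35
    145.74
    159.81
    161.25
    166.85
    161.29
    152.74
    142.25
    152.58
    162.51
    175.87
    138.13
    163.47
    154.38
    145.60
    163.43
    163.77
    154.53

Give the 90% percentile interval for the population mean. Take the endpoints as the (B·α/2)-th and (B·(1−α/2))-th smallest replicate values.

(138.13, 166.85)

Sorted replicates: 138.13, 142.25, 145.60, 145.74, 148.53, 150.79, 152.58, 152.74, 154.38, 154.53, 159.81, 161.25, 161.29, 162.51, 163.35, 163.43, 163.47, 163.77, 166.85, 175.87
α = 0.10; lower rank = 20 × 0.050 = 1; upper rank = 20 × 0.950 = 19.
The 1st smallest replicate is 138.13; the 19th is 166.85.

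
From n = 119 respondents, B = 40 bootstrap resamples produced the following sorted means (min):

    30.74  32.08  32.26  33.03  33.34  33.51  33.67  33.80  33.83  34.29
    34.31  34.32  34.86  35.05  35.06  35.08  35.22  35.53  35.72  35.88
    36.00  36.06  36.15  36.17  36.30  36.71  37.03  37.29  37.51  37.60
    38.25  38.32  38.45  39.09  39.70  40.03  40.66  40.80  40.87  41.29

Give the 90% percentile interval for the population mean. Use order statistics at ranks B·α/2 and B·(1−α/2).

(32.08, 40.80)

α = 0.10; lower rank = 40 × 0.050 = 2; upper rank = 40 × 0.950 = 38.
The 2nd smallest replicate is 32.08; the 38th is 40.80.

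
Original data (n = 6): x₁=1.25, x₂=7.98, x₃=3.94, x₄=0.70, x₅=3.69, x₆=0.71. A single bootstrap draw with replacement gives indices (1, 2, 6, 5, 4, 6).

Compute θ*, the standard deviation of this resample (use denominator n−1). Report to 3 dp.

θ* = 2.921

Resample values: 1.25, 7.98, 0.71, 3.69, 0.70, 0.71.
Mean = 2.5067; sum of squared deviations = 42.6569
s² = 42.6569 / 5 = 8.5314
s = √8.5314 = 2.921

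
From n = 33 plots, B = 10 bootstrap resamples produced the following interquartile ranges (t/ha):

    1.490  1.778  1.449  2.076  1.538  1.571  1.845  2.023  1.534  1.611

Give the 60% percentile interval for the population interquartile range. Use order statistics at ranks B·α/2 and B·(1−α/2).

Sorted replicates: 1.449, 1.490, 1.534, 1.538, 1.571, 1.611, 1.778, 1.845, 2.023, 2.076
α = 0.40; lower rank = 10 × 0.200 = 2; upper rank = 10 × 0.800 = 8.
The 2nd smallest replicate is 1.490; the 8th is 1.845.

(1.490, 1.845)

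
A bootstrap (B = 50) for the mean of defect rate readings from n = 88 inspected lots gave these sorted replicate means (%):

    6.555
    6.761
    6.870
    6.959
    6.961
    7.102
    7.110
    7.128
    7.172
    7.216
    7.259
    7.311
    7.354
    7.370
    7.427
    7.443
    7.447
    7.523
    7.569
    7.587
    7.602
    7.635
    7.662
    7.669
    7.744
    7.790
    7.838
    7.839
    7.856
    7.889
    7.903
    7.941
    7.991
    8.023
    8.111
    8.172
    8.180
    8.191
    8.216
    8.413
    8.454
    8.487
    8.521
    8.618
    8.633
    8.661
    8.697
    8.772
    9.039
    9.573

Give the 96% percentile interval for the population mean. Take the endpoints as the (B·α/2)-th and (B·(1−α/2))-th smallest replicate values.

α = 0.04; lower rank = 50 × 0.020 = 1; upper rank = 50 × 0.980 = 49.
The 1st smallest replicate is 6.555; the 49th is 9.039.

(6.555, 9.039)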